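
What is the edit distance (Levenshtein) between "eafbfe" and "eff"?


Computing edit distance: "eafbfe" -> "eff"
DP table:
           e    f    f
      0    1    2    3
  e   1    0    1    2
  a   2    1    1    2
  f   3    2    1    1
  b   4    3    2    2
  f   5    4    3    2
  e   6    5    4    3
Edit distance = dp[6][3] = 3

3


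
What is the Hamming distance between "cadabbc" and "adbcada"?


Comparing "cadabbc" and "adbcada" position by position:
  Position 0: 'c' vs 'a' => differ
  Position 1: 'a' vs 'd' => differ
  Position 2: 'd' vs 'b' => differ
  Position 3: 'a' vs 'c' => differ
  Position 4: 'b' vs 'a' => differ
  Position 5: 'b' vs 'd' => differ
  Position 6: 'c' vs 'a' => differ
Total differences (Hamming distance): 7

7


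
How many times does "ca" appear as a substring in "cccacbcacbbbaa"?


Searching for "ca" in "cccacbcacbbbaa"
Scanning each position:
  Position 0: "cc" => no
  Position 1: "cc" => no
  Position 2: "ca" => MATCH
  Position 3: "ac" => no
  Position 4: "cb" => no
  Position 5: "bc" => no
  Position 6: "ca" => MATCH
  Position 7: "ac" => no
  Position 8: "cb" => no
  Position 9: "bb" => no
  Position 10: "bb" => no
  Position 11: "ba" => no
  Position 12: "aa" => no
Total occurrences: 2

2


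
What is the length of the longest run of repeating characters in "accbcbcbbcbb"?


Input: "accbcbcbbcbb"
Scanning for longest run:
  Position 1 ('c'): new char, reset run to 1
  Position 2 ('c'): continues run of 'c', length=2
  Position 3 ('b'): new char, reset run to 1
  Position 4 ('c'): new char, reset run to 1
  Position 5 ('b'): new char, reset run to 1
  Position 6 ('c'): new char, reset run to 1
  Position 7 ('b'): new char, reset run to 1
  Position 8 ('b'): continues run of 'b', length=2
  Position 9 ('c'): new char, reset run to 1
  Position 10 ('b'): new char, reset run to 1
  Position 11 ('b'): continues run of 'b', length=2
Longest run: 'c' with length 2

2


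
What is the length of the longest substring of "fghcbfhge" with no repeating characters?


Input: "fghcbfhge"
Sliding window (track last position of each char):
  Position 0 ('f'): window [0,0] length 1 -- new best
  Position 1 ('g'): window [0,1] length 2 -- new best
  Position 2 ('h'): window [0,2] length 3 -- new best
  Position 3 ('c'): window [0,3] length 4 -- new best
  Position 4 ('b'): window [0,4] length 5 -- new best
  Position 5 ('f'): repeat (last at 0), move window start to 1
  Position 5 ('f'): window [1,5] length 5
  Position 6 ('h'): repeat (last at 2), move window start to 3
  Position 6 ('h'): window [3,6] length 4
  Position 7 ('g'): window [3,7] length 5
  Position 8 ('e'): window [3,8] length 6 -- new best
Longest substring with no repeats: "cbfhge" with length 6

6


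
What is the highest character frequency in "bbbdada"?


Input: bbbdada
Character counts:
  'a': 2
  'b': 3
  'd': 2
Maximum frequency: 3

3


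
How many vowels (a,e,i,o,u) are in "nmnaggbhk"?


Input: nmnaggbhk
Checking each character:
  'n' at position 0: consonant
  'm' at position 1: consonant
  'n' at position 2: consonant
  'a' at position 3: vowel (running total: 1)
  'g' at position 4: consonant
  'g' at position 5: consonant
  'b' at position 6: consonant
  'h' at position 7: consonant
  'k' at position 8: consonant
Total vowels: 1

1


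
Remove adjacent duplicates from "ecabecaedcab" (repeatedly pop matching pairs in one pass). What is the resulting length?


Input: ecabecaedcab
Stack-based adjacent duplicate removal:
  Read 'e': push. Stack: e
  Read 'c': push. Stack: ec
  Read 'a': push. Stack: eca
  Read 'b': push. Stack: ecab
  Read 'e': push. Stack: ecabe
  Read 'c': push. Stack: ecabec
  Read 'a': push. Stack: ecabeca
  Read 'e': push. Stack: ecabecae
  Read 'd': push. Stack: ecabecaed
  Read 'c': push. Stack: ecabecaedc
  Read 'a': push. Stack: ecabecaedca
  Read 'b': push. Stack: ecabecaedcab
Final stack: "ecabecaedcab" (length 12)

12


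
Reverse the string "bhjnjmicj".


Input: bhjnjmicj
Reading characters right to left:
  Position 8: 'j'
  Position 7: 'c'
  Position 6: 'i'
  Position 5: 'm'
  Position 4: 'j'
  Position 3: 'n'
  Position 2: 'j'
  Position 1: 'h'
  Position 0: 'b'
Reversed: jcimjnjhb

jcimjnjhb


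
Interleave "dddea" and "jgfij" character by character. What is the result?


Interleaving "dddea" and "jgfij":
  Position 0: 'd' from first, 'j' from second => "dj"
  Position 1: 'd' from first, 'g' from second => "dg"
  Position 2: 'd' from first, 'f' from second => "df"
  Position 3: 'e' from first, 'i' from second => "ei"
  Position 4: 'a' from first, 'j' from second => "aj"
Result: djdgdfeiaj

djdgdfeiaj


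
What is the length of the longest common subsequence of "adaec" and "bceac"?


LCS of "adaec" and "bceac"
DP table:
           b    c    e    a    c
      0    0    0    0    0    0
  a   0    0    0    0    1    1
  d   0    0    0    0    1    1
  a   0    0    0    0    1    1
  e   0    0    0    1    1    1
  c   0    0    1    1    1    2
LCS length = dp[5][5] = 2

2


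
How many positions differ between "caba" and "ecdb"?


Comparing "caba" and "ecdb" position by position:
  Position 0: 'c' vs 'e' => DIFFER
  Position 1: 'a' vs 'c' => DIFFER
  Position 2: 'b' vs 'd' => DIFFER
  Position 3: 'a' vs 'b' => DIFFER
Positions that differ: 4

4


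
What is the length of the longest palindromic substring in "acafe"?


Input: "acafe"
Checking substrings for palindromes:
  [0:3] "aca" (len 3) => palindrome
Longest palindromic substring: "aca" with length 3

3


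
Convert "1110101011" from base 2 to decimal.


Input: "1110101011" in base 2
Positional expansion:
  Digit '1' (value 1) x 2^9 = 512
  Digit '1' (value 1) x 2^8 = 256
  Digit '1' (value 1) x 2^7 = 128
  Digit '0' (value 0) x 2^6 = 0
  Digit '1' (value 1) x 2^5 = 32
  Digit '0' (value 0) x 2^4 = 0
  Digit '1' (value 1) x 2^3 = 8
  Digit '0' (value 0) x 2^2 = 0
  Digit '1' (value 1) x 2^1 = 2
  Digit '1' (value 1) x 2^0 = 1
Sum = 939

939


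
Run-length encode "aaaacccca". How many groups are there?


Input: aaaacccca
Scanning for consecutive runs:
  Group 1: 'a' x 4 (positions 0-3)
  Group 2: 'c' x 4 (positions 4-7)
  Group 3: 'a' x 1 (positions 8-8)
Total groups: 3

3


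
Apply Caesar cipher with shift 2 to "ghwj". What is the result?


Caesar cipher: shift "ghwj" by 2
  'g' (pos 6) + 2 = pos 8 = 'i'
  'h' (pos 7) + 2 = pos 9 = 'j'
  'w' (pos 22) + 2 = pos 24 = 'y'
  'j' (pos 9) + 2 = pos 11 = 'l'
Result: ijyl

ijyl


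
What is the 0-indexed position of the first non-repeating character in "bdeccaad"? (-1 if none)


Input: bdeccaad
Character frequencies:
  'a': 2
  'b': 1
  'c': 2
  'd': 2
  'e': 1
Scanning left to right for freq == 1:
  Position 0 ('b'): unique! => answer = 0

0


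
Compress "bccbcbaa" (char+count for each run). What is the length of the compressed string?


Input: bccbcbaa
Runs:
  'b' x 1 => "b1"
  'c' x 2 => "c2"
  'b' x 1 => "b1"
  'c' x 1 => "c1"
  'b' x 1 => "b1"
  'a' x 2 => "a2"
Compressed: "b1c2b1c1b1a2"
Compressed length: 12

12


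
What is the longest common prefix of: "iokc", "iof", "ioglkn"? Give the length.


Words: iokc, iof, ioglkn
  Position 0: all 'i' => match
  Position 1: all 'o' => match
  Position 2: ('k', 'f', 'g') => mismatch, stop
LCP = "io" (length 2)

2


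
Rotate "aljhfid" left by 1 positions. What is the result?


Input: "aljhfid", rotate left by 1
First 1 characters: "a"
Remaining characters: "ljhfid"
Concatenate remaining + first: "ljhfid" + "a" = "ljhfida"

ljhfida


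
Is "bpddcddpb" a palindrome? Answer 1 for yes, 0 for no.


Input: bpddcddpb
Reversed: bpddcddpb
  Compare pos 0 ('b') with pos 8 ('b'): match
  Compare pos 1 ('p') with pos 7 ('p'): match
  Compare pos 2 ('d') with pos 6 ('d'): match
  Compare pos 3 ('d') with pos 5 ('d'): match
Result: palindrome

1


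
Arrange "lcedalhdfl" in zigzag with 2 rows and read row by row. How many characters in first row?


Zigzag "lcedalhdfl" into 2 rows:
Placing characters:
  'l' => row 0
  'c' => row 1
  'e' => row 0
  'd' => row 1
  'a' => row 0
  'l' => row 1
  'h' => row 0
  'd' => row 1
  'f' => row 0
  'l' => row 1
Rows:
  Row 0: "leahf"
  Row 1: "cdldl"
First row length: 5

5


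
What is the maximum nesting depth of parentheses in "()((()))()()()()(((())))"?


Input: "()((()))()()()()(((())))"
Tracking depth:
  Position 0 '(': depth becomes 1
  Position 1 ')': depth becomes 0
  Position 2 '(': depth becomes 1
  Position 3 '(': depth becomes 2
  Position 4 '(': depth becomes 3
  Position 5 ')': depth becomes 2
  Position 6 ')': depth becomes 1
  Position 7 ')': depth becomes 0
  Position 8 '(': depth becomes 1
  Position 9 ')': depth becomes 0
  Position 10 '(': depth becomes 1
  Position 11 ')': depth becomes 0
  Position 12 '(': depth becomes 1
  Position 13 ')': depth becomes 0
  Position 14 '(': depth becomes 1
  Position 15 ')': depth becomes 0
  Position 16 '(': depth becomes 1
  Position 17 '(': depth becomes 2
  Position 18 '(': depth becomes 3
  Position 19 '(': depth becomes 4
  Position 20 ')': depth becomes 3
  Position 21 ')': depth becomes 2
  Position 22 ')': depth becomes 1
  Position 23 ')': depth becomes 0
Maximum depth reached: 4

4


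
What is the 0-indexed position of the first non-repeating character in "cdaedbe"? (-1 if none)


Input: cdaedbe
Character frequencies:
  'a': 1
  'b': 1
  'c': 1
  'd': 2
  'e': 2
Scanning left to right for freq == 1:
  Position 0 ('c'): unique! => answer = 0

0


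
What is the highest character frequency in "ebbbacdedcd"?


Input: ebbbacdedcd
Character counts:
  'a': 1
  'b': 3
  'c': 2
  'd': 3
  'e': 2
Maximum frequency: 3

3


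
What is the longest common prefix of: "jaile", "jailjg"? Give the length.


Words: jaile, jailjg
  Position 0: all 'j' => match
  Position 1: all 'a' => match
  Position 2: all 'i' => match
  Position 3: all 'l' => match
  Position 4: ('e', 'j') => mismatch, stop
LCP = "jail" (length 4)

4


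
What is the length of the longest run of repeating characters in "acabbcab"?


Input: "acabbcab"
Scanning for longest run:
  Position 1 ('c'): new char, reset run to 1
  Position 2 ('a'): new char, reset run to 1
  Position 3 ('b'): new char, reset run to 1
  Position 4 ('b'): continues run of 'b', length=2
  Position 5 ('c'): new char, reset run to 1
  Position 6 ('a'): new char, reset run to 1
  Position 7 ('b'): new char, reset run to 1
Longest run: 'b' with length 2

2


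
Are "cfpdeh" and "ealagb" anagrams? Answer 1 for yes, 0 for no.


Strings: "cfpdeh", "ealagb"
Sorted first:  cdefhp
Sorted second: aabegl
Differ at position 0: 'c' vs 'a' => not anagrams

0


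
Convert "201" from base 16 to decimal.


Input: "201" in base 16
Positional expansion:
  Digit '2' (value 2) x 16^2 = 512
  Digit '0' (value 0) x 16^1 = 0
  Digit '1' (value 1) x 16^0 = 1
Sum = 513

513


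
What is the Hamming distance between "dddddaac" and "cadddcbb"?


Comparing "dddddaac" and "cadddcbb" position by position:
  Position 0: 'd' vs 'c' => differ
  Position 1: 'd' vs 'a' => differ
  Position 2: 'd' vs 'd' => same
  Position 3: 'd' vs 'd' => same
  Position 4: 'd' vs 'd' => same
  Position 5: 'a' vs 'c' => differ
  Position 6: 'a' vs 'b' => differ
  Position 7: 'c' vs 'b' => differ
Total differences (Hamming distance): 5

5


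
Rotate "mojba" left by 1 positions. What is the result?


Input: "mojba", rotate left by 1
First 1 characters: "m"
Remaining characters: "ojba"
Concatenate remaining + first: "ojba" + "m" = "ojbam"

ojbam


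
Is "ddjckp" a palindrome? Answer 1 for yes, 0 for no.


Input: ddjckp
Reversed: pkcjdd
  Compare pos 0 ('d') with pos 5 ('p'): MISMATCH
  Compare pos 1 ('d') with pos 4 ('k'): MISMATCH
  Compare pos 2 ('j') with pos 3 ('c'): MISMATCH
Result: not a palindrome

0


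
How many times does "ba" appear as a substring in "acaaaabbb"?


Searching for "ba" in "acaaaabbb"
Scanning each position:
  Position 0: "ac" => no
  Position 1: "ca" => no
  Position 2: "aa" => no
  Position 3: "aa" => no
  Position 4: "aa" => no
  Position 5: "ab" => no
  Position 6: "bb" => no
  Position 7: "bb" => no
Total occurrences: 0

0


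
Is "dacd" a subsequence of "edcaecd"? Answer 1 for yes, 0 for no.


Check if "dacd" is a subsequence of "edcaecd"
Greedy scan:
  Position 0 ('e'): no match needed
  Position 1 ('d'): matches sub[0] = 'd'
  Position 2 ('c'): no match needed
  Position 3 ('a'): matches sub[1] = 'a'
  Position 4 ('e'): no match needed
  Position 5 ('c'): matches sub[2] = 'c'
  Position 6 ('d'): matches sub[3] = 'd'
All 4 characters matched => is a subsequence

1


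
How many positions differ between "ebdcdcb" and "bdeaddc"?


Comparing "ebdcdcb" and "bdeaddc" position by position:
  Position 0: 'e' vs 'b' => DIFFER
  Position 1: 'b' vs 'd' => DIFFER
  Position 2: 'd' vs 'e' => DIFFER
  Position 3: 'c' vs 'a' => DIFFER
  Position 4: 'd' vs 'd' => same
  Position 5: 'c' vs 'd' => DIFFER
  Position 6: 'b' vs 'c' => DIFFER
Positions that differ: 6

6


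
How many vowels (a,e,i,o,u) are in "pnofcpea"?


Input: pnofcpea
Checking each character:
  'p' at position 0: consonant
  'n' at position 1: consonant
  'o' at position 2: vowel (running total: 1)
  'f' at position 3: consonant
  'c' at position 4: consonant
  'p' at position 5: consonant
  'e' at position 6: vowel (running total: 2)
  'a' at position 7: vowel (running total: 3)
Total vowels: 3

3


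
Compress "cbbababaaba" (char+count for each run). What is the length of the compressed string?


Input: cbbababaaba
Runs:
  'c' x 1 => "c1"
  'b' x 2 => "b2"
  'a' x 1 => "a1"
  'b' x 1 => "b1"
  'a' x 1 => "a1"
  'b' x 1 => "b1"
  'a' x 2 => "a2"
  'b' x 1 => "b1"
  'a' x 1 => "a1"
Compressed: "c1b2a1b1a1b1a2b1a1"
Compressed length: 18

18


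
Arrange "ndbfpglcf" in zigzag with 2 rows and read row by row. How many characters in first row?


Zigzag "ndbfpglcf" into 2 rows:
Placing characters:
  'n' => row 0
  'd' => row 1
  'b' => row 0
  'f' => row 1
  'p' => row 0
  'g' => row 1
  'l' => row 0
  'c' => row 1
  'f' => row 0
Rows:
  Row 0: "nbplf"
  Row 1: "dfgc"
First row length: 5

5


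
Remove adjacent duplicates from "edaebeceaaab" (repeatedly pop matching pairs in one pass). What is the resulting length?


Input: edaebeceaaab
Stack-based adjacent duplicate removal:
  Read 'e': push. Stack: e
  Read 'd': push. Stack: ed
  Read 'a': push. Stack: eda
  Read 'e': push. Stack: edae
  Read 'b': push. Stack: edaeb
  Read 'e': push. Stack: edaebe
  Read 'c': push. Stack: edaebec
  Read 'e': push. Stack: edaebece
  Read 'a': push. Stack: edaebecea
  Read 'a': matches stack top 'a' => pop. Stack: edaebece
  Read 'a': push. Stack: edaebecea
  Read 'b': push. Stack: edaebeceab
Final stack: "edaebeceab" (length 10)

10


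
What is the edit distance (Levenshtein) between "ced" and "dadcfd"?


Computing edit distance: "ced" -> "dadcfd"
DP table:
           d    a    d    c    f    d
      0    1    2    3    4    5    6
  c   1    1    2    3    3    4    5
  e   2    2    2    3    4    4    5
  d   3    2    3    2    3    4    4
Edit distance = dp[3][6] = 4

4


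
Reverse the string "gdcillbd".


Input: gdcillbd
Reading characters right to left:
  Position 7: 'd'
  Position 6: 'b'
  Position 5: 'l'
  Position 4: 'l'
  Position 3: 'i'
  Position 2: 'c'
  Position 1: 'd'
  Position 0: 'g'
Reversed: dbllicdg

dbllicdg


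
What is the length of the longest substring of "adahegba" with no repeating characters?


Input: "adahegba"
Sliding window (track last position of each char):
  Position 0 ('a'): window [0,0] length 1 -- new best
  Position 1 ('d'): window [0,1] length 2 -- new best
  Position 2 ('a'): repeat (last at 0), move window start to 1
  Position 2 ('a'): window [1,2] length 2
  Position 3 ('h'): window [1,3] length 3 -- new best
  Position 4 ('e'): window [1,4] length 4 -- new best
  Position 5 ('g'): window [1,5] length 5 -- new best
  Position 6 ('b'): window [1,6] length 6 -- new best
  Position 7 ('a'): repeat (last at 2), move window start to 3
  Position 7 ('a'): window [3,7] length 5
Longest substring with no repeats: "dahegb" with length 6

6


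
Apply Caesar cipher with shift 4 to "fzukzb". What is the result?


Caesar cipher: shift "fzukzb" by 4
  'f' (pos 5) + 4 = pos 9 = 'j'
  'z' (pos 25) + 4 = pos 3 = 'd'
  'u' (pos 20) + 4 = pos 24 = 'y'
  'k' (pos 10) + 4 = pos 14 = 'o'
  'z' (pos 25) + 4 = pos 3 = 'd'
  'b' (pos 1) + 4 = pos 5 = 'f'
Result: jdyodf

jdyodf


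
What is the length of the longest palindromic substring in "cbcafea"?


Input: "cbcafea"
Checking substrings for palindromes:
  [0:3] "cbc" (len 3) => palindrome
Longest palindromic substring: "cbc" with length 3

3


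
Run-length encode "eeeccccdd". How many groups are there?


Input: eeeccccdd
Scanning for consecutive runs:
  Group 1: 'e' x 3 (positions 0-2)
  Group 2: 'c' x 4 (positions 3-6)
  Group 3: 'd' x 2 (positions 7-8)
Total groups: 3

3


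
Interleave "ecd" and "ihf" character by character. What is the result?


Interleaving "ecd" and "ihf":
  Position 0: 'e' from first, 'i' from second => "ei"
  Position 1: 'c' from first, 'h' from second => "ch"
  Position 2: 'd' from first, 'f' from second => "df"
Result: eichdf

eichdf


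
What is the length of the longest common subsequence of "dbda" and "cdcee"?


LCS of "dbda" and "cdcee"
DP table:
           c    d    c    e    e
      0    0    0    0    0    0
  d   0    0    1    1    1    1
  b   0    0    1    1    1    1
  d   0    0    1    1    1    1
  a   0    0    1    1    1    1
LCS length = dp[4][5] = 1

1


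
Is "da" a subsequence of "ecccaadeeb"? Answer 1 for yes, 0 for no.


Check if "da" is a subsequence of "ecccaadeeb"
Greedy scan:
  Position 0 ('e'): no match needed
  Position 1 ('c'): no match needed
  Position 2 ('c'): no match needed
  Position 3 ('c'): no match needed
  Position 4 ('a'): no match needed
  Position 5 ('a'): no match needed
  Position 6 ('d'): matches sub[0] = 'd'
  Position 7 ('e'): no match needed
  Position 8 ('e'): no match needed
  Position 9 ('b'): no match needed
Only matched 1/2 characters => not a subsequence

0


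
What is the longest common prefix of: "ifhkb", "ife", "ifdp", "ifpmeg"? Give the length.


Words: ifhkb, ife, ifdp, ifpmeg
  Position 0: all 'i' => match
  Position 1: all 'f' => match
  Position 2: ('h', 'e', 'd', 'p') => mismatch, stop
LCP = "if" (length 2)

2


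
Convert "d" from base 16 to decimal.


Input: "d" in base 16
Positional expansion:
  Digit 'd' (value 13) x 16^0 = 13
Sum = 13

13


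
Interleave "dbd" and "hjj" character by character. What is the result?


Interleaving "dbd" and "hjj":
  Position 0: 'd' from first, 'h' from second => "dh"
  Position 1: 'b' from first, 'j' from second => "bj"
  Position 2: 'd' from first, 'j' from second => "dj"
Result: dhbjdj

dhbjdj


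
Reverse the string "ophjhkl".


Input: ophjhkl
Reading characters right to left:
  Position 6: 'l'
  Position 5: 'k'
  Position 4: 'h'
  Position 3: 'j'
  Position 2: 'h'
  Position 1: 'p'
  Position 0: 'o'
Reversed: lkhjhpo

lkhjhpo


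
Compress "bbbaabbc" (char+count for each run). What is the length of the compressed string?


Input: bbbaabbc
Runs:
  'b' x 3 => "b3"
  'a' x 2 => "a2"
  'b' x 2 => "b2"
  'c' x 1 => "c1"
Compressed: "b3a2b2c1"
Compressed length: 8

8


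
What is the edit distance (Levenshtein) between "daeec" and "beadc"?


Computing edit distance: "daeec" -> "beadc"
DP table:
           b    e    a    d    c
      0    1    2    3    4    5
  d   1    1    2    3    3    4
  a   2    2    2    2    3    4
  e   3    3    2    3    3    4
  e   4    4    3    3    4    4
  c   5    5    4    4    4    4
Edit distance = dp[5][5] = 4

4


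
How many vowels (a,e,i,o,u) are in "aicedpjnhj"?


Input: aicedpjnhj
Checking each character:
  'a' at position 0: vowel (running total: 1)
  'i' at position 1: vowel (running total: 2)
  'c' at position 2: consonant
  'e' at position 3: vowel (running total: 3)
  'd' at position 4: consonant
  'p' at position 5: consonant
  'j' at position 6: consonant
  'n' at position 7: consonant
  'h' at position 8: consonant
  'j' at position 9: consonant
Total vowels: 3

3


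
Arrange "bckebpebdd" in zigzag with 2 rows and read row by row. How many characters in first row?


Zigzag "bckebpebdd" into 2 rows:
Placing characters:
  'b' => row 0
  'c' => row 1
  'k' => row 0
  'e' => row 1
  'b' => row 0
  'p' => row 1
  'e' => row 0
  'b' => row 1
  'd' => row 0
  'd' => row 1
Rows:
  Row 0: "bkbed"
  Row 1: "cepbd"
First row length: 5

5


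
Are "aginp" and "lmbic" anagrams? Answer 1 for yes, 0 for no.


Strings: "aginp", "lmbic"
Sorted first:  aginp
Sorted second: bcilm
Differ at position 0: 'a' vs 'b' => not anagrams

0


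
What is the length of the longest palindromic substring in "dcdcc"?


Input: "dcdcc"
Checking substrings for palindromes:
  [0:3] "dcd" (len 3) => palindrome
  [1:4] "cdc" (len 3) => palindrome
  [3:5] "cc" (len 2) => palindrome
Longest palindromic substring: "dcd" with length 3

3


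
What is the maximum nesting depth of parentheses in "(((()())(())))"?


Input: "(((()())(())))"
Tracking depth:
  Position 0 '(': depth becomes 1
  Position 1 '(': depth becomes 2
  Position 2 '(': depth becomes 3
  Position 3 '(': depth becomes 4
  Position 4 ')': depth becomes 3
  Position 5 '(': depth becomes 4
  Position 6 ')': depth becomes 3
  Position 7 ')': depth becomes 2
  Position 8 '(': depth becomes 3
  Position 9 '(': depth becomes 4
  Position 10 ')': depth becomes 3
  Position 11 ')': depth becomes 2
  Position 12 ')': depth becomes 1
  Position 13 ')': depth becomes 0
Maximum depth reached: 4

4


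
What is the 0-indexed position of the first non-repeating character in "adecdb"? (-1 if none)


Input: adecdb
Character frequencies:
  'a': 1
  'b': 1
  'c': 1
  'd': 2
  'e': 1
Scanning left to right for freq == 1:
  Position 0 ('a'): unique! => answer = 0

0


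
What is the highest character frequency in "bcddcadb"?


Input: bcddcadb
Character counts:
  'a': 1
  'b': 2
  'c': 2
  'd': 3
Maximum frequency: 3

3


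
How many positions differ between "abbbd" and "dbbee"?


Comparing "abbbd" and "dbbee" position by position:
  Position 0: 'a' vs 'd' => DIFFER
  Position 1: 'b' vs 'b' => same
  Position 2: 'b' vs 'b' => same
  Position 3: 'b' vs 'e' => DIFFER
  Position 4: 'd' vs 'e' => DIFFER
Positions that differ: 3

3


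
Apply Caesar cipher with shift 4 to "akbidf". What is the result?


Caesar cipher: shift "akbidf" by 4
  'a' (pos 0) + 4 = pos 4 = 'e'
  'k' (pos 10) + 4 = pos 14 = 'o'
  'b' (pos 1) + 4 = pos 5 = 'f'
  'i' (pos 8) + 4 = pos 12 = 'm'
  'd' (pos 3) + 4 = pos 7 = 'h'
  'f' (pos 5) + 4 = pos 9 = 'j'
Result: eofmhj

eofmhj


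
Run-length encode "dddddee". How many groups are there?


Input: dddddee
Scanning for consecutive runs:
  Group 1: 'd' x 5 (positions 0-4)
  Group 2: 'e' x 2 (positions 5-6)
Total groups: 2

2


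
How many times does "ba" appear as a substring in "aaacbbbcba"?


Searching for "ba" in "aaacbbbcba"
Scanning each position:
  Position 0: "aa" => no
  Position 1: "aa" => no
  Position 2: "ac" => no
  Position 3: "cb" => no
  Position 4: "bb" => no
  Position 5: "bb" => no
  Position 6: "bc" => no
  Position 7: "cb" => no
  Position 8: "ba" => MATCH
Total occurrences: 1

1


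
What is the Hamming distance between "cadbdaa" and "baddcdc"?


Comparing "cadbdaa" and "baddcdc" position by position:
  Position 0: 'c' vs 'b' => differ
  Position 1: 'a' vs 'a' => same
  Position 2: 'd' vs 'd' => same
  Position 3: 'b' vs 'd' => differ
  Position 4: 'd' vs 'c' => differ
  Position 5: 'a' vs 'd' => differ
  Position 6: 'a' vs 'c' => differ
Total differences (Hamming distance): 5

5


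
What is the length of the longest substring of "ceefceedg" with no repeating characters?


Input: "ceefceedg"
Sliding window (track last position of each char):
  Position 0 ('c'): window [0,0] length 1 -- new best
  Position 1 ('e'): window [0,1] length 2 -- new best
  Position 2 ('e'): repeat (last at 1), move window start to 2
  Position 2 ('e'): window [2,2] length 1
  Position 3 ('f'): window [2,3] length 2
  Position 4 ('c'): window [2,4] length 3 -- new best
  Position 5 ('e'): repeat (last at 2), move window start to 3
  Position 5 ('e'): window [3,5] length 3
  Position 6 ('e'): repeat (last at 5), move window start to 6
  Position 6 ('e'): window [6,6] length 1
  Position 7 ('d'): window [6,7] length 2
  Position 8 ('g'): window [6,8] length 3
Longest substring with no repeats: "efc" with length 3

3


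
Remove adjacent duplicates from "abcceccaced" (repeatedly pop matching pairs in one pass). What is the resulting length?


Input: abcceccaced
Stack-based adjacent duplicate removal:
  Read 'a': push. Stack: a
  Read 'b': push. Stack: ab
  Read 'c': push. Stack: abc
  Read 'c': matches stack top 'c' => pop. Stack: ab
  Read 'e': push. Stack: abe
  Read 'c': push. Stack: abec
  Read 'c': matches stack top 'c' => pop. Stack: abe
  Read 'a': push. Stack: abea
  Read 'c': push. Stack: abeac
  Read 'e': push. Stack: abeace
  Read 'd': push. Stack: abeaced
Final stack: "abeaced" (length 7)

7


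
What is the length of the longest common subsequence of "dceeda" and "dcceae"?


LCS of "dceeda" and "dcceae"
DP table:
           d    c    c    e    a    e
      0    0    0    0    0    0    0
  d   0    1    1    1    1    1    1
  c   0    1    2    2    2    2    2
  e   0    1    2    2    3    3    3
  e   0    1    2    2    3    3    4
  d   0    1    2    2    3    3    4
  a   0    1    2    2    3    4    4
LCS length = dp[6][6] = 4

4


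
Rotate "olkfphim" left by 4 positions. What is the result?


Input: "olkfphim", rotate left by 4
First 4 characters: "olkf"
Remaining characters: "phim"
Concatenate remaining + first: "phim" + "olkf" = "phimolkf"

phimolkf


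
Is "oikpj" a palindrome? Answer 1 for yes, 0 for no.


Input: oikpj
Reversed: jpkio
  Compare pos 0 ('o') with pos 4 ('j'): MISMATCH
  Compare pos 1 ('i') with pos 3 ('p'): MISMATCH
Result: not a palindrome

0


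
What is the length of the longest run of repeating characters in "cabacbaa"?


Input: "cabacbaa"
Scanning for longest run:
  Position 1 ('a'): new char, reset run to 1
  Position 2 ('b'): new char, reset run to 1
  Position 3 ('a'): new char, reset run to 1
  Position 4 ('c'): new char, reset run to 1
  Position 5 ('b'): new char, reset run to 1
  Position 6 ('a'): new char, reset run to 1
  Position 7 ('a'): continues run of 'a', length=2
Longest run: 'a' with length 2

2


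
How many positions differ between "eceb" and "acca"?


Comparing "eceb" and "acca" position by position:
  Position 0: 'e' vs 'a' => DIFFER
  Position 1: 'c' vs 'c' => same
  Position 2: 'e' vs 'c' => DIFFER
  Position 3: 'b' vs 'a' => DIFFER
Positions that differ: 3

3


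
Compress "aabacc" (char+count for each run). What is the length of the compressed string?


Input: aabacc
Runs:
  'a' x 2 => "a2"
  'b' x 1 => "b1"
  'a' x 1 => "a1"
  'c' x 2 => "c2"
Compressed: "a2b1a1c2"
Compressed length: 8

8


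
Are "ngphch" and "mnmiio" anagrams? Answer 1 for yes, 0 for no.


Strings: "ngphch", "mnmiio"
Sorted first:  cghhnp
Sorted second: iimmno
Differ at position 0: 'c' vs 'i' => not anagrams

0


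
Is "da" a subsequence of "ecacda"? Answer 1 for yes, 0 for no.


Check if "da" is a subsequence of "ecacda"
Greedy scan:
  Position 0 ('e'): no match needed
  Position 1 ('c'): no match needed
  Position 2 ('a'): no match needed
  Position 3 ('c'): no match needed
  Position 4 ('d'): matches sub[0] = 'd'
  Position 5 ('a'): matches sub[1] = 'a'
All 2 characters matched => is a subsequence

1


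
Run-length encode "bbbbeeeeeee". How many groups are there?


Input: bbbbeeeeeee
Scanning for consecutive runs:
  Group 1: 'b' x 4 (positions 0-3)
  Group 2: 'e' x 7 (positions 4-10)
Total groups: 2

2


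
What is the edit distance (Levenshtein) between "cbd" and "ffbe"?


Computing edit distance: "cbd" -> "ffbe"
DP table:
           f    f    b    e
      0    1    2    3    4
  c   1    1    2    3    4
  b   2    2    2    2    3
  d   3    3    3    3    3
Edit distance = dp[3][4] = 3

3


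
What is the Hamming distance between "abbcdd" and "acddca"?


Comparing "abbcdd" and "acddca" position by position:
  Position 0: 'a' vs 'a' => same
  Position 1: 'b' vs 'c' => differ
  Position 2: 'b' vs 'd' => differ
  Position 3: 'c' vs 'd' => differ
  Position 4: 'd' vs 'c' => differ
  Position 5: 'd' vs 'a' => differ
Total differences (Hamming distance): 5

5


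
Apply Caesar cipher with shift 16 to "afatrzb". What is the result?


Caesar cipher: shift "afatrzb" by 16
  'a' (pos 0) + 16 = pos 16 = 'q'
  'f' (pos 5) + 16 = pos 21 = 'v'
  'a' (pos 0) + 16 = pos 16 = 'q'
  't' (pos 19) + 16 = pos 9 = 'j'
  'r' (pos 17) + 16 = pos 7 = 'h'
  'z' (pos 25) + 16 = pos 15 = 'p'
  'b' (pos 1) + 16 = pos 17 = 'r'
Result: qvqjhpr

qvqjhpr


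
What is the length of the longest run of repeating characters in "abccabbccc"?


Input: "abccabbccc"
Scanning for longest run:
  Position 1 ('b'): new char, reset run to 1
  Position 2 ('c'): new char, reset run to 1
  Position 3 ('c'): continues run of 'c', length=2
  Position 4 ('a'): new char, reset run to 1
  Position 5 ('b'): new char, reset run to 1
  Position 6 ('b'): continues run of 'b', length=2
  Position 7 ('c'): new char, reset run to 1
  Position 8 ('c'): continues run of 'c', length=2
  Position 9 ('c'): continues run of 'c', length=3
Longest run: 'c' with length 3

3


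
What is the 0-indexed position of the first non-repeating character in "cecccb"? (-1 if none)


Input: cecccb
Character frequencies:
  'b': 1
  'c': 4
  'e': 1
Scanning left to right for freq == 1:
  Position 0 ('c'): freq=4, skip
  Position 1 ('e'): unique! => answer = 1

1


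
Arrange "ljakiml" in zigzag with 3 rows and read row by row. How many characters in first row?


Zigzag "ljakiml" into 3 rows:
Placing characters:
  'l' => row 0
  'j' => row 1
  'a' => row 2
  'k' => row 1
  'i' => row 0
  'm' => row 1
  'l' => row 2
Rows:
  Row 0: "li"
  Row 1: "jkm"
  Row 2: "al"
First row length: 2

2


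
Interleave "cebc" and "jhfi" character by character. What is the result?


Interleaving "cebc" and "jhfi":
  Position 0: 'c' from first, 'j' from second => "cj"
  Position 1: 'e' from first, 'h' from second => "eh"
  Position 2: 'b' from first, 'f' from second => "bf"
  Position 3: 'c' from first, 'i' from second => "ci"
Result: cjehbfci

cjehbfci


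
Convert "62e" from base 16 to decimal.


Input: "62e" in base 16
Positional expansion:
  Digit '6' (value 6) x 16^2 = 1536
  Digit '2' (value 2) x 16^1 = 32
  Digit 'e' (value 14) x 16^0 = 14
Sum = 1582

1582


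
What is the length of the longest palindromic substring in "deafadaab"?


Input: "deafadaab"
Checking substrings for palindromes:
  [2:5] "afa" (len 3) => palindrome
  [4:7] "ada" (len 3) => palindrome
  [6:8] "aa" (len 2) => palindrome
Longest palindromic substring: "afa" with length 3

3


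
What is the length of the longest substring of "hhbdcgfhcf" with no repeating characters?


Input: "hhbdcgfhcf"
Sliding window (track last position of each char):
  Position 0 ('h'): window [0,0] length 1 -- new best
  Position 1 ('h'): repeat (last at 0), move window start to 1
  Position 1 ('h'): window [1,1] length 1
  Position 2 ('b'): window [1,2] length 2 -- new best
  Position 3 ('d'): window [1,3] length 3 -- new best
  Position 4 ('c'): window [1,4] length 4 -- new best
  Position 5 ('g'): window [1,5] length 5 -- new best
  Position 6 ('f'): window [1,6] length 6 -- new best
  Position 7 ('h'): repeat (last at 1), move window start to 2
  Position 7 ('h'): window [2,7] length 6
  Position 8 ('c'): repeat (last at 4), move window start to 5
  Position 8 ('c'): window [5,8] length 4
  Position 9 ('f'): repeat (last at 6), move window start to 7
  Position 9 ('f'): window [7,9] length 3
Longest substring with no repeats: "hbdcgf" with length 6

6


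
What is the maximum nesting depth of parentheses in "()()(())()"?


Input: "()()(())()"
Tracking depth:
  Position 0 '(': depth becomes 1
  Position 1 ')': depth becomes 0
  Position 2 '(': depth becomes 1
  Position 3 ')': depth becomes 0
  Position 4 '(': depth becomes 1
  Position 5 '(': depth becomes 2
  Position 6 ')': depth becomes 1
  Position 7 ')': depth becomes 0
  Position 8 '(': depth becomes 1
  Position 9 ')': depth becomes 0
Maximum depth reached: 2

2


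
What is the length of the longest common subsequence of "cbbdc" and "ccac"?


LCS of "cbbdc" and "ccac"
DP table:
           c    c    a    c
      0    0    0    0    0
  c   0    1    1    1    1
  b   0    1    1    1    1
  b   0    1    1    1    1
  d   0    1    1    1    1
  c   0    1    2    2    2
LCS length = dp[5][4] = 2

2


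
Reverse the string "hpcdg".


Input: hpcdg
Reading characters right to left:
  Position 4: 'g'
  Position 3: 'd'
  Position 2: 'c'
  Position 1: 'p'
  Position 0: 'h'
Reversed: gdcph

gdcph


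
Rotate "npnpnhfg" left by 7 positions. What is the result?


Input: "npnpnhfg", rotate left by 7
First 7 characters: "npnpnhf"
Remaining characters: "g"
Concatenate remaining + first: "g" + "npnpnhf" = "gnpnpnhf"

gnpnpnhf


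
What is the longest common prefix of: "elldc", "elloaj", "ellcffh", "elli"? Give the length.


Words: elldc, elloaj, ellcffh, elli
  Position 0: all 'e' => match
  Position 1: all 'l' => match
  Position 2: all 'l' => match
  Position 3: ('d', 'o', 'c', 'i') => mismatch, stop
LCP = "ell" (length 3)

3


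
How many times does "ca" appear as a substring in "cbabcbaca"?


Searching for "ca" in "cbabcbaca"
Scanning each position:
  Position 0: "cb" => no
  Position 1: "ba" => no
  Position 2: "ab" => no
  Position 3: "bc" => no
  Position 4: "cb" => no
  Position 5: "ba" => no
  Position 6: "ac" => no
  Position 7: "ca" => MATCH
Total occurrences: 1

1


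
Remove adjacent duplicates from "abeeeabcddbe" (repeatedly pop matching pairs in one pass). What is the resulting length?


Input: abeeeabcddbe
Stack-based adjacent duplicate removal:
  Read 'a': push. Stack: a
  Read 'b': push. Stack: ab
  Read 'e': push. Stack: abe
  Read 'e': matches stack top 'e' => pop. Stack: ab
  Read 'e': push. Stack: abe
  Read 'a': push. Stack: abea
  Read 'b': push. Stack: abeab
  Read 'c': push. Stack: abeabc
  Read 'd': push. Stack: abeabcd
  Read 'd': matches stack top 'd' => pop. Stack: abeabc
  Read 'b': push. Stack: abeabcb
  Read 'e': push. Stack: abeabcbe
Final stack: "abeabcbe" (length 8)

8


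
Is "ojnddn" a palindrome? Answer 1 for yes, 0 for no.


Input: ojnddn
Reversed: nddnjo
  Compare pos 0 ('o') with pos 5 ('n'): MISMATCH
  Compare pos 1 ('j') with pos 4 ('d'): MISMATCH
  Compare pos 2 ('n') with pos 3 ('d'): MISMATCH
Result: not a palindrome

0


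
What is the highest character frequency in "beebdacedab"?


Input: beebdacedab
Character counts:
  'a': 2
  'b': 3
  'c': 1
  'd': 2
  'e': 3
Maximum frequency: 3

3


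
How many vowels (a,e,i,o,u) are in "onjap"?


Input: onjap
Checking each character:
  'o' at position 0: vowel (running total: 1)
  'n' at position 1: consonant
  'j' at position 2: consonant
  'a' at position 3: vowel (running total: 2)
  'p' at position 4: consonant
Total vowels: 2

2


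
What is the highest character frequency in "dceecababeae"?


Input: dceecababeae
Character counts:
  'a': 3
  'b': 2
  'c': 2
  'd': 1
  'e': 4
Maximum frequency: 4

4


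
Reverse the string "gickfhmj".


Input: gickfhmj
Reading characters right to left:
  Position 7: 'j'
  Position 6: 'm'
  Position 5: 'h'
  Position 4: 'f'
  Position 3: 'k'
  Position 2: 'c'
  Position 1: 'i'
  Position 0: 'g'
Reversed: jmhfkcig

jmhfkcig


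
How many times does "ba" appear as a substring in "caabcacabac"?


Searching for "ba" in "caabcacabac"
Scanning each position:
  Position 0: "ca" => no
  Position 1: "aa" => no
  Position 2: "ab" => no
  Position 3: "bc" => no
  Position 4: "ca" => no
  Position 5: "ac" => no
  Position 6: "ca" => no
  Position 7: "ab" => no
  Position 8: "ba" => MATCH
  Position 9: "ac" => no
Total occurrences: 1

1


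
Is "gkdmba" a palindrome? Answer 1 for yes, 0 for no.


Input: gkdmba
Reversed: abmdkg
  Compare pos 0 ('g') with pos 5 ('a'): MISMATCH
  Compare pos 1 ('k') with pos 4 ('b'): MISMATCH
  Compare pos 2 ('d') with pos 3 ('m'): MISMATCH
Result: not a palindrome

0


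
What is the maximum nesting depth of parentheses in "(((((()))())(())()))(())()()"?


Input: "(((((()))())(())()))(())()()"
Tracking depth:
  Position 0 '(': depth becomes 1
  Position 1 '(': depth becomes 2
  Position 2 '(': depth becomes 3
  Position 3 '(': depth becomes 4
  Position 4 '(': depth becomes 5
  Position 5 '(': depth becomes 6
  Position 6 ')': depth becomes 5
  Position 7 ')': depth becomes 4
  Position 8 ')': depth becomes 3
  Position 9 '(': depth becomes 4
  Position 10 ')': depth becomes 3
  Position 11 ')': depth becomes 2
  Position 12 '(': depth becomes 3
  Position 13 '(': depth becomes 4
  Position 14 ')': depth becomes 3
  Position 15 ')': depth becomes 2
  Position 16 '(': depth becomes 3
  Position 17 ')': depth becomes 2
  Position 18 ')': depth becomes 1
  Position 19 ')': depth becomes 0
  Position 20 '(': depth becomes 1
  Position 21 '(': depth becomes 2
  Position 22 ')': depth becomes 1
  Position 23 ')': depth becomes 0
  Position 24 '(': depth becomes 1
  Position 25 ')': depth becomes 0
  Position 26 '(': depth becomes 1
  Position 27 ')': depth becomes 0
Maximum depth reached: 6

6


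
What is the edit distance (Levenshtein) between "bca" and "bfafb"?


Computing edit distance: "bca" -> "bfafb"
DP table:
           b    f    a    f    b
      0    1    2    3    4    5
  b   1    0    1    2    3    4
  c   2    1    1    2    3    4
  a   3    2    2    1    2    3
Edit distance = dp[3][5] = 3

3


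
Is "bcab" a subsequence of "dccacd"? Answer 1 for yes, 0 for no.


Check if "bcab" is a subsequence of "dccacd"
Greedy scan:
  Position 0 ('d'): no match needed
  Position 1 ('c'): no match needed
  Position 2 ('c'): no match needed
  Position 3 ('a'): no match needed
  Position 4 ('c'): no match needed
  Position 5 ('d'): no match needed
Only matched 0/4 characters => not a subsequence

0


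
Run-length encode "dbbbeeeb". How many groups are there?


Input: dbbbeeeb
Scanning for consecutive runs:
  Group 1: 'd' x 1 (positions 0-0)
  Group 2: 'b' x 3 (positions 1-3)
  Group 3: 'e' x 3 (positions 4-6)
  Group 4: 'b' x 1 (positions 7-7)
Total groups: 4

4


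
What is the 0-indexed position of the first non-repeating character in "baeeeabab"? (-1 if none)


Input: baeeeabab
Character frequencies:
  'a': 3
  'b': 3
  'e': 3
Scanning left to right for freq == 1:
  Position 0 ('b'): freq=3, skip
  Position 1 ('a'): freq=3, skip
  Position 2 ('e'): freq=3, skip
  Position 3 ('e'): freq=3, skip
  Position 4 ('e'): freq=3, skip
  Position 5 ('a'): freq=3, skip
  Position 6 ('b'): freq=3, skip
  Position 7 ('a'): freq=3, skip
  Position 8 ('b'): freq=3, skip
  No unique character found => answer = -1

-1


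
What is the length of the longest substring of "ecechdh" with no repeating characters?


Input: "ecechdh"
Sliding window (track last position of each char):
  Position 0 ('e'): window [0,0] length 1 -- new best
  Position 1 ('c'): window [0,1] length 2 -- new best
  Position 2 ('e'): repeat (last at 0), move window start to 1
  Position 2 ('e'): window [1,2] length 2
  Position 3 ('c'): repeat (last at 1), move window start to 2
  Position 3 ('c'): window [2,3] length 2
  Position 4 ('h'): window [2,4] length 3 -- new best
  Position 5 ('d'): window [2,5] length 4 -- new best
  Position 6 ('h'): repeat (last at 4), move window start to 5
  Position 6 ('h'): window [5,6] length 2
Longest substring with no repeats: "echd" with length 4

4


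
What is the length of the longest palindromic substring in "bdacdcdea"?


Input: "bdacdcdea"
Checking substrings for palindromes:
  [3:6] "cdc" (len 3) => palindrome
  [4:7] "dcd" (len 3) => palindrome
Longest palindromic substring: "cdc" with length 3

3
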